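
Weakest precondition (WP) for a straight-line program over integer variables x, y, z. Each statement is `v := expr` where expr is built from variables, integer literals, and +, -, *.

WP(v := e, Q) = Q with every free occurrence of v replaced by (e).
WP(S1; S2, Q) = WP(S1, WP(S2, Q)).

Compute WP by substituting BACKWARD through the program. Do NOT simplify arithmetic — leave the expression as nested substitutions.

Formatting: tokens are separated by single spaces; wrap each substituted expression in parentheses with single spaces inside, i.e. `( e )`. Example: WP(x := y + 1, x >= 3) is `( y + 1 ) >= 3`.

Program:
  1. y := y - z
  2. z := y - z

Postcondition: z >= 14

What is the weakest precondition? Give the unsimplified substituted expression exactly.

Answer: ( ( y - z ) - z ) >= 14

Derivation:
post: z >= 14
stmt 2: z := y - z  -- replace 1 occurrence(s) of z with (y - z)
  => ( y - z ) >= 14
stmt 1: y := y - z  -- replace 1 occurrence(s) of y with (y - z)
  => ( ( y - z ) - z ) >= 14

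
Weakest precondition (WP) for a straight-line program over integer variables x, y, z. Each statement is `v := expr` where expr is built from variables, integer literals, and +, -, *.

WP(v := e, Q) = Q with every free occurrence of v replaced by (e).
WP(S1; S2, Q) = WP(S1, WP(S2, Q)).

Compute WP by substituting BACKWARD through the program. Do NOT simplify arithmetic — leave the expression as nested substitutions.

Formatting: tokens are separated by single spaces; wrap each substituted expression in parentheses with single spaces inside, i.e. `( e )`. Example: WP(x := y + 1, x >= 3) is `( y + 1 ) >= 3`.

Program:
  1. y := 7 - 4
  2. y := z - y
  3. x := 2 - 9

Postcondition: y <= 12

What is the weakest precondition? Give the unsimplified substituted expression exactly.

Answer: ( z - ( 7 - 4 ) ) <= 12

Derivation:
post: y <= 12
stmt 3: x := 2 - 9  -- replace 0 occurrence(s) of x with (2 - 9)
  => y <= 12
stmt 2: y := z - y  -- replace 1 occurrence(s) of y with (z - y)
  => ( z - y ) <= 12
stmt 1: y := 7 - 4  -- replace 1 occurrence(s) of y with (7 - 4)
  => ( z - ( 7 - 4 ) ) <= 12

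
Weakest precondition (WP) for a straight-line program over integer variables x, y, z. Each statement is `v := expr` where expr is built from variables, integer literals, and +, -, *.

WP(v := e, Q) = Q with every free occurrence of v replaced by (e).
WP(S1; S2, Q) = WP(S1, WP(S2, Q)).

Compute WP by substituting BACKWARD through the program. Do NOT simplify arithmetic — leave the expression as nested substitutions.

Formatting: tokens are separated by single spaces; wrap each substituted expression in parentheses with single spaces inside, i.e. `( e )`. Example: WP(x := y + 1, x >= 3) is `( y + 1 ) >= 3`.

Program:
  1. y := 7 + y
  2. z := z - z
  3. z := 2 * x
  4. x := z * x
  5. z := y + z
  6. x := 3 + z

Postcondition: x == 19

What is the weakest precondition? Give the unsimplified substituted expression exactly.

post: x == 19
stmt 6: x := 3 + z  -- replace 1 occurrence(s) of x with (3 + z)
  => ( 3 + z ) == 19
stmt 5: z := y + z  -- replace 1 occurrence(s) of z with (y + z)
  => ( 3 + ( y + z ) ) == 19
stmt 4: x := z * x  -- replace 0 occurrence(s) of x with (z * x)
  => ( 3 + ( y + z ) ) == 19
stmt 3: z := 2 * x  -- replace 1 occurrence(s) of z with (2 * x)
  => ( 3 + ( y + ( 2 * x ) ) ) == 19
stmt 2: z := z - z  -- replace 0 occurrence(s) of z with (z - z)
  => ( 3 + ( y + ( 2 * x ) ) ) == 19
stmt 1: y := 7 + y  -- replace 1 occurrence(s) of y with (7 + y)
  => ( 3 + ( ( 7 + y ) + ( 2 * x ) ) ) == 19

Answer: ( 3 + ( ( 7 + y ) + ( 2 * x ) ) ) == 19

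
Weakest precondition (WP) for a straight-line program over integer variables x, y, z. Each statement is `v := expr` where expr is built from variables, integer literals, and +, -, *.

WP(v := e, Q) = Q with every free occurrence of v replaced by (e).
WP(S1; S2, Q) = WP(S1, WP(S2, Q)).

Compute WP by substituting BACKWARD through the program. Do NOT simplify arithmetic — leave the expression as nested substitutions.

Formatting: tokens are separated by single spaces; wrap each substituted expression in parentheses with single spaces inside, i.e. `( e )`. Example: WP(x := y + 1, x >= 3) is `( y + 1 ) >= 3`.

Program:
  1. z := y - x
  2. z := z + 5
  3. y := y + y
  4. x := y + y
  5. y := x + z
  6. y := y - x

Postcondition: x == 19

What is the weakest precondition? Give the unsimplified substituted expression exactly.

post: x == 19
stmt 6: y := y - x  -- replace 0 occurrence(s) of y with (y - x)
  => x == 19
stmt 5: y := x + z  -- replace 0 occurrence(s) of y with (x + z)
  => x == 19
stmt 4: x := y + y  -- replace 1 occurrence(s) of x with (y + y)
  => ( y + y ) == 19
stmt 3: y := y + y  -- replace 2 occurrence(s) of y with (y + y)
  => ( ( y + y ) + ( y + y ) ) == 19
stmt 2: z := z + 5  -- replace 0 occurrence(s) of z with (z + 5)
  => ( ( y + y ) + ( y + y ) ) == 19
stmt 1: z := y - x  -- replace 0 occurrence(s) of z with (y - x)
  => ( ( y + y ) + ( y + y ) ) == 19

Answer: ( ( y + y ) + ( y + y ) ) == 19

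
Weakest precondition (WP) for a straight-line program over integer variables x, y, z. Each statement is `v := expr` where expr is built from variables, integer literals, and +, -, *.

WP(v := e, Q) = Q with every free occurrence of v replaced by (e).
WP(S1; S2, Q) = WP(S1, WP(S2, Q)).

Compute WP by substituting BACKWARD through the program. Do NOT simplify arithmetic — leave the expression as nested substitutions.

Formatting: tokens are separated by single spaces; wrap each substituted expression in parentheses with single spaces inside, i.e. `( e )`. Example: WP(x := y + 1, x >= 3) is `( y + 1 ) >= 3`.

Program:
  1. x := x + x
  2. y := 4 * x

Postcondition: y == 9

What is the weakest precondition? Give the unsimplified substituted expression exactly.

Answer: ( 4 * ( x + x ) ) == 9

Derivation:
post: y == 9
stmt 2: y := 4 * x  -- replace 1 occurrence(s) of y with (4 * x)
  => ( 4 * x ) == 9
stmt 1: x := x + x  -- replace 1 occurrence(s) of x with (x + x)
  => ( 4 * ( x + x ) ) == 9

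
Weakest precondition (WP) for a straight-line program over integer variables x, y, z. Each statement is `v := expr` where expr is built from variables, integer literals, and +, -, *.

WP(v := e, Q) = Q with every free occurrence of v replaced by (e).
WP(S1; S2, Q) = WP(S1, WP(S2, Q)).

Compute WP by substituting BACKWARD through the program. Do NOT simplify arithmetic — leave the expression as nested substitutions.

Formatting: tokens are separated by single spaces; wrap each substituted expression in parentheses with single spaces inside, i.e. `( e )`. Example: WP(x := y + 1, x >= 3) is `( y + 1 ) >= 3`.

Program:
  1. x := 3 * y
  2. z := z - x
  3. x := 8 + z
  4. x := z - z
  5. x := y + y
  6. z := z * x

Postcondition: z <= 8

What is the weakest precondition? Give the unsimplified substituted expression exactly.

Answer: ( ( z - ( 3 * y ) ) * ( y + y ) ) <= 8

Derivation:
post: z <= 8
stmt 6: z := z * x  -- replace 1 occurrence(s) of z with (z * x)
  => ( z * x ) <= 8
stmt 5: x := y + y  -- replace 1 occurrence(s) of x with (y + y)
  => ( z * ( y + y ) ) <= 8
stmt 4: x := z - z  -- replace 0 occurrence(s) of x with (z - z)
  => ( z * ( y + y ) ) <= 8
stmt 3: x := 8 + z  -- replace 0 occurrence(s) of x with (8 + z)
  => ( z * ( y + y ) ) <= 8
stmt 2: z := z - x  -- replace 1 occurrence(s) of z with (z - x)
  => ( ( z - x ) * ( y + y ) ) <= 8
stmt 1: x := 3 * y  -- replace 1 occurrence(s) of x with (3 * y)
  => ( ( z - ( 3 * y ) ) * ( y + y ) ) <= 8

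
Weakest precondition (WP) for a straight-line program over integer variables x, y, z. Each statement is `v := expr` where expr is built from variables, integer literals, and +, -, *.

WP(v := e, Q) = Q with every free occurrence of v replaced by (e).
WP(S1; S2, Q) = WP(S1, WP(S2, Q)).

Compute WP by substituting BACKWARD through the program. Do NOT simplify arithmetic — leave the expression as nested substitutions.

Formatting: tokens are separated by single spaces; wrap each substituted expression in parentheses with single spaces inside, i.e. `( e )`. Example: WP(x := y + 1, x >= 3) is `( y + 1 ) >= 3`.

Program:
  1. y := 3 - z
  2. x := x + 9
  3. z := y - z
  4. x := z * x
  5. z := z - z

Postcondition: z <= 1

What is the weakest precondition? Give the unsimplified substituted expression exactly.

post: z <= 1
stmt 5: z := z - z  -- replace 1 occurrence(s) of z with (z - z)
  => ( z - z ) <= 1
stmt 4: x := z * x  -- replace 0 occurrence(s) of x with (z * x)
  => ( z - z ) <= 1
stmt 3: z := y - z  -- replace 2 occurrence(s) of z with (y - z)
  => ( ( y - z ) - ( y - z ) ) <= 1
stmt 2: x := x + 9  -- replace 0 occurrence(s) of x with (x + 9)
  => ( ( y - z ) - ( y - z ) ) <= 1
stmt 1: y := 3 - z  -- replace 2 occurrence(s) of y with (3 - z)
  => ( ( ( 3 - z ) - z ) - ( ( 3 - z ) - z ) ) <= 1

Answer: ( ( ( 3 - z ) - z ) - ( ( 3 - z ) - z ) ) <= 1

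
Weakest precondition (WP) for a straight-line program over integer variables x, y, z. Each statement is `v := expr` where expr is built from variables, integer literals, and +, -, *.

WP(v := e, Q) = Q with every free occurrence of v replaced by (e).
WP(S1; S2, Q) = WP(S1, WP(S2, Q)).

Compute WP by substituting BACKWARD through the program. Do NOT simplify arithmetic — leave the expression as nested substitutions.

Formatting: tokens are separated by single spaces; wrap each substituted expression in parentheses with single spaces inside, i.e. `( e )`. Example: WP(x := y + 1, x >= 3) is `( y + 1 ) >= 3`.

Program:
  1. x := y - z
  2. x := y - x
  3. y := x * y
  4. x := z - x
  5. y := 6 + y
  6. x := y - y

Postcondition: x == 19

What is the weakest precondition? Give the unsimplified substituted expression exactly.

Answer: ( ( 6 + ( ( y - ( y - z ) ) * y ) ) - ( 6 + ( ( y - ( y - z ) ) * y ) ) ) == 19

Derivation:
post: x == 19
stmt 6: x := y - y  -- replace 1 occurrence(s) of x with (y - y)
  => ( y - y ) == 19
stmt 5: y := 6 + y  -- replace 2 occurrence(s) of y with (6 + y)
  => ( ( 6 + y ) - ( 6 + y ) ) == 19
stmt 4: x := z - x  -- replace 0 occurrence(s) of x with (z - x)
  => ( ( 6 + y ) - ( 6 + y ) ) == 19
stmt 3: y := x * y  -- replace 2 occurrence(s) of y with (x * y)
  => ( ( 6 + ( x * y ) ) - ( 6 + ( x * y ) ) ) == 19
stmt 2: x := y - x  -- replace 2 occurrence(s) of x with (y - x)
  => ( ( 6 + ( ( y - x ) * y ) ) - ( 6 + ( ( y - x ) * y ) ) ) == 19
stmt 1: x := y - z  -- replace 2 occurrence(s) of x with (y - z)
  => ( ( 6 + ( ( y - ( y - z ) ) * y ) ) - ( 6 + ( ( y - ( y - z ) ) * y ) ) ) == 19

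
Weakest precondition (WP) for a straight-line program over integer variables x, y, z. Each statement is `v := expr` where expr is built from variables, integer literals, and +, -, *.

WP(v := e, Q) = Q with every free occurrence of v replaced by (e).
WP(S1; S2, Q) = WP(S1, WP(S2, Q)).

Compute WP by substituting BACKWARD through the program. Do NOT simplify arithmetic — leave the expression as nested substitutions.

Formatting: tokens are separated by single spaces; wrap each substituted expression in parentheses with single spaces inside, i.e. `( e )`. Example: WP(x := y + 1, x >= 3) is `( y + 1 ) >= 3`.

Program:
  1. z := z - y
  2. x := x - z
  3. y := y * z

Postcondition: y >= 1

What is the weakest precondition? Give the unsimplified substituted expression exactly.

post: y >= 1
stmt 3: y := y * z  -- replace 1 occurrence(s) of y with (y * z)
  => ( y * z ) >= 1
stmt 2: x := x - z  -- replace 0 occurrence(s) of x with (x - z)
  => ( y * z ) >= 1
stmt 1: z := z - y  -- replace 1 occurrence(s) of z with (z - y)
  => ( y * ( z - y ) ) >= 1

Answer: ( y * ( z - y ) ) >= 1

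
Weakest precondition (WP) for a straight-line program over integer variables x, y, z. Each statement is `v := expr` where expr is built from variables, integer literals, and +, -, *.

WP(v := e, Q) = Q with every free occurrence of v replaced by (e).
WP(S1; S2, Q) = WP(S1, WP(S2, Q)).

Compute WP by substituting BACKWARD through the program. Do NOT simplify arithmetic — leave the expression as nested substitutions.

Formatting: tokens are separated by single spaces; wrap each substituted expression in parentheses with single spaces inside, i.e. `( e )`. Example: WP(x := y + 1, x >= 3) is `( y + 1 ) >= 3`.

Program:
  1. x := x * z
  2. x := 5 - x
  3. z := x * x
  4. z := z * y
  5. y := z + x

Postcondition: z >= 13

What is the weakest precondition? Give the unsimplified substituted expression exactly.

post: z >= 13
stmt 5: y := z + x  -- replace 0 occurrence(s) of y with (z + x)
  => z >= 13
stmt 4: z := z * y  -- replace 1 occurrence(s) of z with (z * y)
  => ( z * y ) >= 13
stmt 3: z := x * x  -- replace 1 occurrence(s) of z with (x * x)
  => ( ( x * x ) * y ) >= 13
stmt 2: x := 5 - x  -- replace 2 occurrence(s) of x with (5 - x)
  => ( ( ( 5 - x ) * ( 5 - x ) ) * y ) >= 13
stmt 1: x := x * z  -- replace 2 occurrence(s) of x with (x * z)
  => ( ( ( 5 - ( x * z ) ) * ( 5 - ( x * z ) ) ) * y ) >= 13

Answer: ( ( ( 5 - ( x * z ) ) * ( 5 - ( x * z ) ) ) * y ) >= 13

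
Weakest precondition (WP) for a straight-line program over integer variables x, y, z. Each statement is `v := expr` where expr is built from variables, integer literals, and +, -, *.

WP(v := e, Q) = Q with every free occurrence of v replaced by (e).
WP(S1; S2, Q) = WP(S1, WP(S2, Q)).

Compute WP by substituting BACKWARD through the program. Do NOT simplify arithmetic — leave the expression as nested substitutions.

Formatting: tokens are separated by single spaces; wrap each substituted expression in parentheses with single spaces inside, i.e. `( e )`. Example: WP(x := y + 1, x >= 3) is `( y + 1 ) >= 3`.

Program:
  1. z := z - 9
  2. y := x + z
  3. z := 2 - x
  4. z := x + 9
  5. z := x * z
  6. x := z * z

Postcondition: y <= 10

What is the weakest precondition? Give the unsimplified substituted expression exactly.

post: y <= 10
stmt 6: x := z * z  -- replace 0 occurrence(s) of x with (z * z)
  => y <= 10
stmt 5: z := x * z  -- replace 0 occurrence(s) of z with (x * z)
  => y <= 10
stmt 4: z := x + 9  -- replace 0 occurrence(s) of z with (x + 9)
  => y <= 10
stmt 3: z := 2 - x  -- replace 0 occurrence(s) of z with (2 - x)
  => y <= 10
stmt 2: y := x + z  -- replace 1 occurrence(s) of y with (x + z)
  => ( x + z ) <= 10
stmt 1: z := z - 9  -- replace 1 occurrence(s) of z with (z - 9)
  => ( x + ( z - 9 ) ) <= 10

Answer: ( x + ( z - 9 ) ) <= 10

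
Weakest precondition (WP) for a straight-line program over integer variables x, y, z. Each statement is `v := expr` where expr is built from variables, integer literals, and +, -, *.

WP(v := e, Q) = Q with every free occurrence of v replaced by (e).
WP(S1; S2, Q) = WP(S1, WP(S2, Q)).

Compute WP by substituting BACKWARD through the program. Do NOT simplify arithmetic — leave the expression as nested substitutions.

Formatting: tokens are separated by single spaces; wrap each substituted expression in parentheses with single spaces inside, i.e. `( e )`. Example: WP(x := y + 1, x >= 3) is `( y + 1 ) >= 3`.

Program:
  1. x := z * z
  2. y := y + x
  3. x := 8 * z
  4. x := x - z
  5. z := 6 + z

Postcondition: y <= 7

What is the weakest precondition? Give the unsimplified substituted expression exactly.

post: y <= 7
stmt 5: z := 6 + z  -- replace 0 occurrence(s) of z with (6 + z)
  => y <= 7
stmt 4: x := x - z  -- replace 0 occurrence(s) of x with (x - z)
  => y <= 7
stmt 3: x := 8 * z  -- replace 0 occurrence(s) of x with (8 * z)
  => y <= 7
stmt 2: y := y + x  -- replace 1 occurrence(s) of y with (y + x)
  => ( y + x ) <= 7
stmt 1: x := z * z  -- replace 1 occurrence(s) of x with (z * z)
  => ( y + ( z * z ) ) <= 7

Answer: ( y + ( z * z ) ) <= 7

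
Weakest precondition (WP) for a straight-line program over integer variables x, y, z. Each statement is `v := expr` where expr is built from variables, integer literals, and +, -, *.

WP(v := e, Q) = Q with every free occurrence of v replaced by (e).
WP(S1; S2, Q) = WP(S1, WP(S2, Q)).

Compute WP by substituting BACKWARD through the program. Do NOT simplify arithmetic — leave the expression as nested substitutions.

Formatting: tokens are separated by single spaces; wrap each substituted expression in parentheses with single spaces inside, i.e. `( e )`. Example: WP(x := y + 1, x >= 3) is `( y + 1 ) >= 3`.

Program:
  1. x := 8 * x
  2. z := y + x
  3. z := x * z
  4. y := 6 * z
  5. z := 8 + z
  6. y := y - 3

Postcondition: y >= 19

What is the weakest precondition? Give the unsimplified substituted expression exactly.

post: y >= 19
stmt 6: y := y - 3  -- replace 1 occurrence(s) of y with (y - 3)
  => ( y - 3 ) >= 19
stmt 5: z := 8 + z  -- replace 0 occurrence(s) of z with (8 + z)
  => ( y - 3 ) >= 19
stmt 4: y := 6 * z  -- replace 1 occurrence(s) of y with (6 * z)
  => ( ( 6 * z ) - 3 ) >= 19
stmt 3: z := x * z  -- replace 1 occurrence(s) of z with (x * z)
  => ( ( 6 * ( x * z ) ) - 3 ) >= 19
stmt 2: z := y + x  -- replace 1 occurrence(s) of z with (y + x)
  => ( ( 6 * ( x * ( y + x ) ) ) - 3 ) >= 19
stmt 1: x := 8 * x  -- replace 2 occurrence(s) of x with (8 * x)
  => ( ( 6 * ( ( 8 * x ) * ( y + ( 8 * x ) ) ) ) - 3 ) >= 19

Answer: ( ( 6 * ( ( 8 * x ) * ( y + ( 8 * x ) ) ) ) - 3 ) >= 19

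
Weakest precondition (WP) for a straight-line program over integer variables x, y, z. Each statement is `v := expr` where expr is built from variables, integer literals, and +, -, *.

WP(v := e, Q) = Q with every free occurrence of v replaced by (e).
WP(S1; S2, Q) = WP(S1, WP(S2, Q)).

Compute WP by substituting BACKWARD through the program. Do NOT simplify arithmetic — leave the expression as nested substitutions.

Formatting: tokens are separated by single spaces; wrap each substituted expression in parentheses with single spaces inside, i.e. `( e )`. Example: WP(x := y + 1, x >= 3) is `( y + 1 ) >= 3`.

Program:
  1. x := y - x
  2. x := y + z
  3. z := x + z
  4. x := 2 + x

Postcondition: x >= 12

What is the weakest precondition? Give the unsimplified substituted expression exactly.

post: x >= 12
stmt 4: x := 2 + x  -- replace 1 occurrence(s) of x with (2 + x)
  => ( 2 + x ) >= 12
stmt 3: z := x + z  -- replace 0 occurrence(s) of z with (x + z)
  => ( 2 + x ) >= 12
stmt 2: x := y + z  -- replace 1 occurrence(s) of x with (y + z)
  => ( 2 + ( y + z ) ) >= 12
stmt 1: x := y - x  -- replace 0 occurrence(s) of x with (y - x)
  => ( 2 + ( y + z ) ) >= 12

Answer: ( 2 + ( y + z ) ) >= 12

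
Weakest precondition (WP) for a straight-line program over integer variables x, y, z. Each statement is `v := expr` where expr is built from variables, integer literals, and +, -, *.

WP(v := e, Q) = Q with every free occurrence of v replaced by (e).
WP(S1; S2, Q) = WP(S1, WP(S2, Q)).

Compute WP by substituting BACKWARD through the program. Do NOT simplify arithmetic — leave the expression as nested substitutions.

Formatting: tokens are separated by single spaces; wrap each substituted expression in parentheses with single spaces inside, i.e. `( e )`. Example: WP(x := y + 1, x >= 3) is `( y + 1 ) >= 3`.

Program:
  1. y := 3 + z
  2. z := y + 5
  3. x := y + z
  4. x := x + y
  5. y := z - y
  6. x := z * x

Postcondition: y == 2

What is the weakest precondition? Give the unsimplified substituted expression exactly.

post: y == 2
stmt 6: x := z * x  -- replace 0 occurrence(s) of x with (z * x)
  => y == 2
stmt 5: y := z - y  -- replace 1 occurrence(s) of y with (z - y)
  => ( z - y ) == 2
stmt 4: x := x + y  -- replace 0 occurrence(s) of x with (x + y)
  => ( z - y ) == 2
stmt 3: x := y + z  -- replace 0 occurrence(s) of x with (y + z)
  => ( z - y ) == 2
stmt 2: z := y + 5  -- replace 1 occurrence(s) of z with (y + 5)
  => ( ( y + 5 ) - y ) == 2
stmt 1: y := 3 + z  -- replace 2 occurrence(s) of y with (3 + z)
  => ( ( ( 3 + z ) + 5 ) - ( 3 + z ) ) == 2

Answer: ( ( ( 3 + z ) + 5 ) - ( 3 + z ) ) == 2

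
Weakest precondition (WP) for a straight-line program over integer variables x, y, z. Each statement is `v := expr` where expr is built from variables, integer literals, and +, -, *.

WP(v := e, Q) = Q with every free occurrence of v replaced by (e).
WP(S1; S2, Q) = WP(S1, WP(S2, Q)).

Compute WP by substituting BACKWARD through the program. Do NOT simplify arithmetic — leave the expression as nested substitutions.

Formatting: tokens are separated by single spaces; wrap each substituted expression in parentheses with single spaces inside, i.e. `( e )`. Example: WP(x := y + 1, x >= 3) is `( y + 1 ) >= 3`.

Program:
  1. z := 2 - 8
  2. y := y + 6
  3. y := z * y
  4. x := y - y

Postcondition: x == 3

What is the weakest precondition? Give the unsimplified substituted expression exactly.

post: x == 3
stmt 4: x := y - y  -- replace 1 occurrence(s) of x with (y - y)
  => ( y - y ) == 3
stmt 3: y := z * y  -- replace 2 occurrence(s) of y with (z * y)
  => ( ( z * y ) - ( z * y ) ) == 3
stmt 2: y := y + 6  -- replace 2 occurrence(s) of y with (y + 6)
  => ( ( z * ( y + 6 ) ) - ( z * ( y + 6 ) ) ) == 3
stmt 1: z := 2 - 8  -- replace 2 occurrence(s) of z with (2 - 8)
  => ( ( ( 2 - 8 ) * ( y + 6 ) ) - ( ( 2 - 8 ) * ( y + 6 ) ) ) == 3

Answer: ( ( ( 2 - 8 ) * ( y + 6 ) ) - ( ( 2 - 8 ) * ( y + 6 ) ) ) == 3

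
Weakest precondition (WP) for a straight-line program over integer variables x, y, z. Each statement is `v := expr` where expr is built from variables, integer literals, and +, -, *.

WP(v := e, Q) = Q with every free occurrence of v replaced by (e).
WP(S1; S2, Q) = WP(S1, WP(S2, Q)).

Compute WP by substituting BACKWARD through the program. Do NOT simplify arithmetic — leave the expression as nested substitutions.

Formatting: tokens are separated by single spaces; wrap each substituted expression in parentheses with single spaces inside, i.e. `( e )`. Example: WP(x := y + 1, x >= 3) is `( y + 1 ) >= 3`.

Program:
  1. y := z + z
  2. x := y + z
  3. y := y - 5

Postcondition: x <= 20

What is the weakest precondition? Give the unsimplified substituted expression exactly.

Answer: ( ( z + z ) + z ) <= 20

Derivation:
post: x <= 20
stmt 3: y := y - 5  -- replace 0 occurrence(s) of y with (y - 5)
  => x <= 20
stmt 2: x := y + z  -- replace 1 occurrence(s) of x with (y + z)
  => ( y + z ) <= 20
stmt 1: y := z + z  -- replace 1 occurrence(s) of y with (z + z)
  => ( ( z + z ) + z ) <= 20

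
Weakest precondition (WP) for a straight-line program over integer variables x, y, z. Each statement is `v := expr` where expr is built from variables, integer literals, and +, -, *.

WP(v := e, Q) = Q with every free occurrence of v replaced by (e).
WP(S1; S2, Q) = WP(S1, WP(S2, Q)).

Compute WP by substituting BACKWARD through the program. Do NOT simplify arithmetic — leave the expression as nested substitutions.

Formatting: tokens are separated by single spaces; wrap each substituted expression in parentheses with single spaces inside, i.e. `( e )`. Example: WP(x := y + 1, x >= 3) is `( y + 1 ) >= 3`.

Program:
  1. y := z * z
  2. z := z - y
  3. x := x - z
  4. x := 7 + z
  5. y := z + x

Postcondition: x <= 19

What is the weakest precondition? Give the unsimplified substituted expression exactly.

post: x <= 19
stmt 5: y := z + x  -- replace 0 occurrence(s) of y with (z + x)
  => x <= 19
stmt 4: x := 7 + z  -- replace 1 occurrence(s) of x with (7 + z)
  => ( 7 + z ) <= 19
stmt 3: x := x - z  -- replace 0 occurrence(s) of x with (x - z)
  => ( 7 + z ) <= 19
stmt 2: z := z - y  -- replace 1 occurrence(s) of z with (z - y)
  => ( 7 + ( z - y ) ) <= 19
stmt 1: y := z * z  -- replace 1 occurrence(s) of y with (z * z)
  => ( 7 + ( z - ( z * z ) ) ) <= 19

Answer: ( 7 + ( z - ( z * z ) ) ) <= 19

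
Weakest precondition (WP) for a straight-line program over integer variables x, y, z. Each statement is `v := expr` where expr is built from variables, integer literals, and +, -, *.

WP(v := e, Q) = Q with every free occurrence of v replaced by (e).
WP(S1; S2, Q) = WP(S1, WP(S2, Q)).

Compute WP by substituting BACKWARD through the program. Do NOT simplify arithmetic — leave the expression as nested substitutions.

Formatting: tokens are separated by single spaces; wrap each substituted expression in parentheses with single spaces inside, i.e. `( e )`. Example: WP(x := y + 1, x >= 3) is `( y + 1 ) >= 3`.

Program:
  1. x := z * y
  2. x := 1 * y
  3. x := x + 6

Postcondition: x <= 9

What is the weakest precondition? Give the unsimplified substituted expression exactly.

Answer: ( ( 1 * y ) + 6 ) <= 9

Derivation:
post: x <= 9
stmt 3: x := x + 6  -- replace 1 occurrence(s) of x with (x + 6)
  => ( x + 6 ) <= 9
stmt 2: x := 1 * y  -- replace 1 occurrence(s) of x with (1 * y)
  => ( ( 1 * y ) + 6 ) <= 9
stmt 1: x := z * y  -- replace 0 occurrence(s) of x with (z * y)
  => ( ( 1 * y ) + 6 ) <= 9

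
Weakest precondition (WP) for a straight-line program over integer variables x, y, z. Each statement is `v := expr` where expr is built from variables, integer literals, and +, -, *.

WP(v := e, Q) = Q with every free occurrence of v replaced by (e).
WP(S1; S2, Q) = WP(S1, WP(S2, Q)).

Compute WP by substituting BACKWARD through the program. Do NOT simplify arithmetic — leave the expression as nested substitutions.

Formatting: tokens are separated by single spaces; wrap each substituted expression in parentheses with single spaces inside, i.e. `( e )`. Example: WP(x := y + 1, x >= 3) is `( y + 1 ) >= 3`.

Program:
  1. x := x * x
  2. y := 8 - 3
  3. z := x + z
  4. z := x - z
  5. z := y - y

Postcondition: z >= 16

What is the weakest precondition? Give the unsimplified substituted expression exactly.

post: z >= 16
stmt 5: z := y - y  -- replace 1 occurrence(s) of z with (y - y)
  => ( y - y ) >= 16
stmt 4: z := x - z  -- replace 0 occurrence(s) of z with (x - z)
  => ( y - y ) >= 16
stmt 3: z := x + z  -- replace 0 occurrence(s) of z with (x + z)
  => ( y - y ) >= 16
stmt 2: y := 8 - 3  -- replace 2 occurrence(s) of y with (8 - 3)
  => ( ( 8 - 3 ) - ( 8 - 3 ) ) >= 16
stmt 1: x := x * x  -- replace 0 occurrence(s) of x with (x * x)
  => ( ( 8 - 3 ) - ( 8 - 3 ) ) >= 16

Answer: ( ( 8 - 3 ) - ( 8 - 3 ) ) >= 16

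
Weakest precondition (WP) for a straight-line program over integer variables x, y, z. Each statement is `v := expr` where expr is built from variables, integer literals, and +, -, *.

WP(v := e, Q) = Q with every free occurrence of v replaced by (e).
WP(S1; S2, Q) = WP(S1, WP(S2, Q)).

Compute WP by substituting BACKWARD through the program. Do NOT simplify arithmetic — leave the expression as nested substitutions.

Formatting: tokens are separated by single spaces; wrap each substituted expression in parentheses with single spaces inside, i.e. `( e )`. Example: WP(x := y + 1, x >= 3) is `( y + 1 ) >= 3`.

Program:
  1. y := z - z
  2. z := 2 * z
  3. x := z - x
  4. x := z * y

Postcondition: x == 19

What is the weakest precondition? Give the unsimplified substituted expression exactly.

Answer: ( ( 2 * z ) * ( z - z ) ) == 19

Derivation:
post: x == 19
stmt 4: x := z * y  -- replace 1 occurrence(s) of x with (z * y)
  => ( z * y ) == 19
stmt 3: x := z - x  -- replace 0 occurrence(s) of x with (z - x)
  => ( z * y ) == 19
stmt 2: z := 2 * z  -- replace 1 occurrence(s) of z with (2 * z)
  => ( ( 2 * z ) * y ) == 19
stmt 1: y := z - z  -- replace 1 occurrence(s) of y with (z - z)
  => ( ( 2 * z ) * ( z - z ) ) == 19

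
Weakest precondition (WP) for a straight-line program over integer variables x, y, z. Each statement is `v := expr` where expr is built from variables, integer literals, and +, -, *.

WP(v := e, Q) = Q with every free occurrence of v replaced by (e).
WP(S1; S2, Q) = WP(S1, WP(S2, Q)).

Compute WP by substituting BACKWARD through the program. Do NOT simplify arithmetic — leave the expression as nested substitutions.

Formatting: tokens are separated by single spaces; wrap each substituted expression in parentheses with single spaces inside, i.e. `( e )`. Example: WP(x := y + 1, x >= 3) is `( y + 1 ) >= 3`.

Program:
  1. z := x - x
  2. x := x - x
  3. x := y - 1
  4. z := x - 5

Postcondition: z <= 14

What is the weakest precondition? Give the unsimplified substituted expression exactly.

Answer: ( ( y - 1 ) - 5 ) <= 14

Derivation:
post: z <= 14
stmt 4: z := x - 5  -- replace 1 occurrence(s) of z with (x - 5)
  => ( x - 5 ) <= 14
stmt 3: x := y - 1  -- replace 1 occurrence(s) of x with (y - 1)
  => ( ( y - 1 ) - 5 ) <= 14
stmt 2: x := x - x  -- replace 0 occurrence(s) of x with (x - x)
  => ( ( y - 1 ) - 5 ) <= 14
stmt 1: z := x - x  -- replace 0 occurrence(s) of z with (x - x)
  => ( ( y - 1 ) - 5 ) <= 14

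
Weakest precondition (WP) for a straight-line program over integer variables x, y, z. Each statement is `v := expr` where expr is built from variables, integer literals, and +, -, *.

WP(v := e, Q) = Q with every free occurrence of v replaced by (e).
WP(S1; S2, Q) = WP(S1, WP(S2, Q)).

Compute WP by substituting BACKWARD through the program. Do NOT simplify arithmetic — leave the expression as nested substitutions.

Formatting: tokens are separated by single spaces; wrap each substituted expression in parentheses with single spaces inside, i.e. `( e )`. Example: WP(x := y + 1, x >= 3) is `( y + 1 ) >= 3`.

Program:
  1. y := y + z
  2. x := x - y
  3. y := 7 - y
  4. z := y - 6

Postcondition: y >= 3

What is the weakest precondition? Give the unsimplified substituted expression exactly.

post: y >= 3
stmt 4: z := y - 6  -- replace 0 occurrence(s) of z with (y - 6)
  => y >= 3
stmt 3: y := 7 - y  -- replace 1 occurrence(s) of y with (7 - y)
  => ( 7 - y ) >= 3
stmt 2: x := x - y  -- replace 0 occurrence(s) of x with (x - y)
  => ( 7 - y ) >= 3
stmt 1: y := y + z  -- replace 1 occurrence(s) of y with (y + z)
  => ( 7 - ( y + z ) ) >= 3

Answer: ( 7 - ( y + z ) ) >= 3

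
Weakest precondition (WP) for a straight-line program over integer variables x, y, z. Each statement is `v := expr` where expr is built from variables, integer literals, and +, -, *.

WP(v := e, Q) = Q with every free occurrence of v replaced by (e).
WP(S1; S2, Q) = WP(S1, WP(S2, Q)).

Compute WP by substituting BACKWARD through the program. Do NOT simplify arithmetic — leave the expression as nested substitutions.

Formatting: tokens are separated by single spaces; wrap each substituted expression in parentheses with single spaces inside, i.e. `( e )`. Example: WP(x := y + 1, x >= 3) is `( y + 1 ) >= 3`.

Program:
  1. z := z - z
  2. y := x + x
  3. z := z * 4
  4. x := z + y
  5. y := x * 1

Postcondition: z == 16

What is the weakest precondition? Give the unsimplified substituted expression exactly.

post: z == 16
stmt 5: y := x * 1  -- replace 0 occurrence(s) of y with (x * 1)
  => z == 16
stmt 4: x := z + y  -- replace 0 occurrence(s) of x with (z + y)
  => z == 16
stmt 3: z := z * 4  -- replace 1 occurrence(s) of z with (z * 4)
  => ( z * 4 ) == 16
stmt 2: y := x + x  -- replace 0 occurrence(s) of y with (x + x)
  => ( z * 4 ) == 16
stmt 1: z := z - z  -- replace 1 occurrence(s) of z with (z - z)
  => ( ( z - z ) * 4 ) == 16

Answer: ( ( z - z ) * 4 ) == 16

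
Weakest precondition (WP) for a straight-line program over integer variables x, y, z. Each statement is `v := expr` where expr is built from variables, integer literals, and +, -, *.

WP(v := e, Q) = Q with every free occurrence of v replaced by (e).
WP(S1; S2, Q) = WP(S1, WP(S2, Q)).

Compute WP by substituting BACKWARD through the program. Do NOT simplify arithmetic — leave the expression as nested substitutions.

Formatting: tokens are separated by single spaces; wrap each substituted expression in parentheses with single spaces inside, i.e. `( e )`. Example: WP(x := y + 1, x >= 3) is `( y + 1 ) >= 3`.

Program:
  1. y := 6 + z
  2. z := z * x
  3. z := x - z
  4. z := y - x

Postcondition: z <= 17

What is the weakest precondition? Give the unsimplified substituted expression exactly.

post: z <= 17
stmt 4: z := y - x  -- replace 1 occurrence(s) of z with (y - x)
  => ( y - x ) <= 17
stmt 3: z := x - z  -- replace 0 occurrence(s) of z with (x - z)
  => ( y - x ) <= 17
stmt 2: z := z * x  -- replace 0 occurrence(s) of z with (z * x)
  => ( y - x ) <= 17
stmt 1: y := 6 + z  -- replace 1 occurrence(s) of y with (6 + z)
  => ( ( 6 + z ) - x ) <= 17

Answer: ( ( 6 + z ) - x ) <= 17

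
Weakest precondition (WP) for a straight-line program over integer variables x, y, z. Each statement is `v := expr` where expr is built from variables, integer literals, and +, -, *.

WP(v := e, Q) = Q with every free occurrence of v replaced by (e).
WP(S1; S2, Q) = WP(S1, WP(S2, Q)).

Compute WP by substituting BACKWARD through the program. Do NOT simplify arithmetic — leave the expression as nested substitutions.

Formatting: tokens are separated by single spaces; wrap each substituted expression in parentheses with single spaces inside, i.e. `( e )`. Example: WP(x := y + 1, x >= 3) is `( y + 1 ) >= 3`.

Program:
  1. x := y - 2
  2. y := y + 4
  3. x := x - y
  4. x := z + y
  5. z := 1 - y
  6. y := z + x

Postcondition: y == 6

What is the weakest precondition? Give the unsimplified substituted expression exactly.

Answer: ( ( 1 - ( y + 4 ) ) + ( z + ( y + 4 ) ) ) == 6

Derivation:
post: y == 6
stmt 6: y := z + x  -- replace 1 occurrence(s) of y with (z + x)
  => ( z + x ) == 6
stmt 5: z := 1 - y  -- replace 1 occurrence(s) of z with (1 - y)
  => ( ( 1 - y ) + x ) == 6
stmt 4: x := z + y  -- replace 1 occurrence(s) of x with (z + y)
  => ( ( 1 - y ) + ( z + y ) ) == 6
stmt 3: x := x - y  -- replace 0 occurrence(s) of x with (x - y)
  => ( ( 1 - y ) + ( z + y ) ) == 6
stmt 2: y := y + 4  -- replace 2 occurrence(s) of y with (y + 4)
  => ( ( 1 - ( y + 4 ) ) + ( z + ( y + 4 ) ) ) == 6
stmt 1: x := y - 2  -- replace 0 occurrence(s) of x with (y - 2)
  => ( ( 1 - ( y + 4 ) ) + ( z + ( y + 4 ) ) ) == 6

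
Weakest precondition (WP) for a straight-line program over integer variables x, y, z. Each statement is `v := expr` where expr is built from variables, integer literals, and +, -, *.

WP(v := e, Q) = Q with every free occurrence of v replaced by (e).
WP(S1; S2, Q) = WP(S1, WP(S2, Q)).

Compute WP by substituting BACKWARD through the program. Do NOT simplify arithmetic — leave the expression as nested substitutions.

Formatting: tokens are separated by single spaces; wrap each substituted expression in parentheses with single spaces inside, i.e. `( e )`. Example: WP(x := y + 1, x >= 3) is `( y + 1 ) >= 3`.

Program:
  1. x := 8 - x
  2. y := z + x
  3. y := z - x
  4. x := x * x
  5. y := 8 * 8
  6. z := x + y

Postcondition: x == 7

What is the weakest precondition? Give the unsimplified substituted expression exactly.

post: x == 7
stmt 6: z := x + y  -- replace 0 occurrence(s) of z with (x + y)
  => x == 7
stmt 5: y := 8 * 8  -- replace 0 occurrence(s) of y with (8 * 8)
  => x == 7
stmt 4: x := x * x  -- replace 1 occurrence(s) of x with (x * x)
  => ( x * x ) == 7
stmt 3: y := z - x  -- replace 0 occurrence(s) of y with (z - x)
  => ( x * x ) == 7
stmt 2: y := z + x  -- replace 0 occurrence(s) of y with (z + x)
  => ( x * x ) == 7
stmt 1: x := 8 - x  -- replace 2 occurrence(s) of x with (8 - x)
  => ( ( 8 - x ) * ( 8 - x ) ) == 7

Answer: ( ( 8 - x ) * ( 8 - x ) ) == 7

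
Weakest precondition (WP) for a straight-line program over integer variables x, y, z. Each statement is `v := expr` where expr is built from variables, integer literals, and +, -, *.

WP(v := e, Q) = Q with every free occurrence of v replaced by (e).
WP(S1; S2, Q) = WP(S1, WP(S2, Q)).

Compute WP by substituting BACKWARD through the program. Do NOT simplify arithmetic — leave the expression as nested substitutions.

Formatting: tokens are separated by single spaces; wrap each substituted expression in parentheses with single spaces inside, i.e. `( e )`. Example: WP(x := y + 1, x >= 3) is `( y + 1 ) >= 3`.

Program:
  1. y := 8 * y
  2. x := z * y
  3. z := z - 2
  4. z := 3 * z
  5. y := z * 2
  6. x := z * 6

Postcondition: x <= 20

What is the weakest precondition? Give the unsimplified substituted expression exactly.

post: x <= 20
stmt 6: x := z * 6  -- replace 1 occurrence(s) of x with (z * 6)
  => ( z * 6 ) <= 20
stmt 5: y := z * 2  -- replace 0 occurrence(s) of y with (z * 2)
  => ( z * 6 ) <= 20
stmt 4: z := 3 * z  -- replace 1 occurrence(s) of z with (3 * z)
  => ( ( 3 * z ) * 6 ) <= 20
stmt 3: z := z - 2  -- replace 1 occurrence(s) of z with (z - 2)
  => ( ( 3 * ( z - 2 ) ) * 6 ) <= 20
stmt 2: x := z * y  -- replace 0 occurrence(s) of x with (z * y)
  => ( ( 3 * ( z - 2 ) ) * 6 ) <= 20
stmt 1: y := 8 * y  -- replace 0 occurrence(s) of y with (8 * y)
  => ( ( 3 * ( z - 2 ) ) * 6 ) <= 20

Answer: ( ( 3 * ( z - 2 ) ) * 6 ) <= 20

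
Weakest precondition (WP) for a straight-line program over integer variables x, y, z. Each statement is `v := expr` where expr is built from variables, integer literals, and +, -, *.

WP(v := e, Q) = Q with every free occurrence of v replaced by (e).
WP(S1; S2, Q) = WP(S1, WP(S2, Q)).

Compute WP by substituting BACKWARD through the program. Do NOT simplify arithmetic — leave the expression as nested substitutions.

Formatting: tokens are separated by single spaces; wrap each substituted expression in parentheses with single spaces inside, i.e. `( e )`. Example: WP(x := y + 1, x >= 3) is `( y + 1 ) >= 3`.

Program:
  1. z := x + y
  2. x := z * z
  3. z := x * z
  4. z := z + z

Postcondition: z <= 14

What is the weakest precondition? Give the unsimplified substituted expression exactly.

post: z <= 14
stmt 4: z := z + z  -- replace 1 occurrence(s) of z with (z + z)
  => ( z + z ) <= 14
stmt 3: z := x * z  -- replace 2 occurrence(s) of z with (x * z)
  => ( ( x * z ) + ( x * z ) ) <= 14
stmt 2: x := z * z  -- replace 2 occurrence(s) of x with (z * z)
  => ( ( ( z * z ) * z ) + ( ( z * z ) * z ) ) <= 14
stmt 1: z := x + y  -- replace 6 occurrence(s) of z with (x + y)
  => ( ( ( ( x + y ) * ( x + y ) ) * ( x + y ) ) + ( ( ( x + y ) * ( x + y ) ) * ( x + y ) ) ) <= 14

Answer: ( ( ( ( x + y ) * ( x + y ) ) * ( x + y ) ) + ( ( ( x + y ) * ( x + y ) ) * ( x + y ) ) ) <= 14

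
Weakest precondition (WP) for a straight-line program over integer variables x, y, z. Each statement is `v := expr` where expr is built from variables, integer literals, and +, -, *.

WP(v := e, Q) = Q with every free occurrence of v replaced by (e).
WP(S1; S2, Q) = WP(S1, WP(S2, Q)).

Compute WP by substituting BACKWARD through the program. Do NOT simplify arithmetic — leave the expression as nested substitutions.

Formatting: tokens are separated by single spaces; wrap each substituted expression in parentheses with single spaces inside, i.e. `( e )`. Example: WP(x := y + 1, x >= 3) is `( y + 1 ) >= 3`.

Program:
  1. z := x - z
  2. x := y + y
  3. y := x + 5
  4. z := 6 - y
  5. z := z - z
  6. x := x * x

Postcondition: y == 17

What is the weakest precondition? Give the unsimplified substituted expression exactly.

post: y == 17
stmt 6: x := x * x  -- replace 0 occurrence(s) of x with (x * x)
  => y == 17
stmt 5: z := z - z  -- replace 0 occurrence(s) of z with (z - z)
  => y == 17
stmt 4: z := 6 - y  -- replace 0 occurrence(s) of z with (6 - y)
  => y == 17
stmt 3: y := x + 5  -- replace 1 occurrence(s) of y with (x + 5)
  => ( x + 5 ) == 17
stmt 2: x := y + y  -- replace 1 occurrence(s) of x with (y + y)
  => ( ( y + y ) + 5 ) == 17
stmt 1: z := x - z  -- replace 0 occurrence(s) of z with (x - z)
  => ( ( y + y ) + 5 ) == 17

Answer: ( ( y + y ) + 5 ) == 17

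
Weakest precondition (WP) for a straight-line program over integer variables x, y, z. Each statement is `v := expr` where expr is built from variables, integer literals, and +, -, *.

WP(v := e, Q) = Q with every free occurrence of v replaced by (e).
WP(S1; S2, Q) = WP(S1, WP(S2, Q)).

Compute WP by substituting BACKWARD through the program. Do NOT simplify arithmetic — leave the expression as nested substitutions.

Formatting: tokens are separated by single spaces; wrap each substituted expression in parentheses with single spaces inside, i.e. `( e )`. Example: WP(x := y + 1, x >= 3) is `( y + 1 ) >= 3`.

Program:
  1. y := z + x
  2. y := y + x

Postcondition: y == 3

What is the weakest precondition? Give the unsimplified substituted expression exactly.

post: y == 3
stmt 2: y := y + x  -- replace 1 occurrence(s) of y with (y + x)
  => ( y + x ) == 3
stmt 1: y := z + x  -- replace 1 occurrence(s) of y with (z + x)
  => ( ( z + x ) + x ) == 3

Answer: ( ( z + x ) + x ) == 3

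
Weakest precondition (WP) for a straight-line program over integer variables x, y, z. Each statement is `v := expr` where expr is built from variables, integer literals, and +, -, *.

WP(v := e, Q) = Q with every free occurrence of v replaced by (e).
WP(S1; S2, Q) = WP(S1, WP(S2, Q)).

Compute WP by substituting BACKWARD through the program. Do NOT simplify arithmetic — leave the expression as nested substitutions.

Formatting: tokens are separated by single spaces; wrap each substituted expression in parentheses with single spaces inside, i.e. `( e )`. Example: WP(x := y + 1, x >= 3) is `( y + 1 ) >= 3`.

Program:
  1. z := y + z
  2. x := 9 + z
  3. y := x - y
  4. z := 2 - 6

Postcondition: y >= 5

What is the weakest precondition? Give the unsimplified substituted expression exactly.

Answer: ( ( 9 + ( y + z ) ) - y ) >= 5

Derivation:
post: y >= 5
stmt 4: z := 2 - 6  -- replace 0 occurrence(s) of z with (2 - 6)
  => y >= 5
stmt 3: y := x - y  -- replace 1 occurrence(s) of y with (x - y)
  => ( x - y ) >= 5
stmt 2: x := 9 + z  -- replace 1 occurrence(s) of x with (9 + z)
  => ( ( 9 + z ) - y ) >= 5
stmt 1: z := y + z  -- replace 1 occurrence(s) of z with (y + z)
  => ( ( 9 + ( y + z ) ) - y ) >= 5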